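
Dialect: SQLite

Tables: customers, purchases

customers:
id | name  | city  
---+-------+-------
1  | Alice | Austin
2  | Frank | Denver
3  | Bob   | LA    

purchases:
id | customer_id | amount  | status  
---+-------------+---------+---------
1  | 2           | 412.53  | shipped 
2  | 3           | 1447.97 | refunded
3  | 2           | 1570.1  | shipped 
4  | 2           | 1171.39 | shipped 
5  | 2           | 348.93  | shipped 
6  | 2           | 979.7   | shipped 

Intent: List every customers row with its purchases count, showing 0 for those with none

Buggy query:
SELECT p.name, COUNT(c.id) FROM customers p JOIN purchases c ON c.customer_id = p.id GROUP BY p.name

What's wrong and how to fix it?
Bug: An inner join excludes parents with zero children

Fix: Switch to LEFT JOIN to retain unmatched parent rows

Corrected query:
SELECT p.name, COUNT(c.id) FROM customers p LEFT JOIN purchases c ON c.customer_id = p.id GROUP BY p.name

Result:
name  | COUNT(c.id)
------+------------
Alice | 0          
Bob   | 1          
Frank | 5          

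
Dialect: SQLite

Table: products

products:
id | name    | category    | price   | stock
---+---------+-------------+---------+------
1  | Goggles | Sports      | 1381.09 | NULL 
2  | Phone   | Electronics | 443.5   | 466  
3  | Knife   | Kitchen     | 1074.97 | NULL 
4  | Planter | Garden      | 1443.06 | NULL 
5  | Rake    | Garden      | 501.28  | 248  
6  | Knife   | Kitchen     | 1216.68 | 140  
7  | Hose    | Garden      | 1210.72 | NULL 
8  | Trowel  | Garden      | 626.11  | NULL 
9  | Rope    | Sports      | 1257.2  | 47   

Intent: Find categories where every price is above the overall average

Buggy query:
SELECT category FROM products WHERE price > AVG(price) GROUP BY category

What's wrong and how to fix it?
Bug: AVG() is an aggregate; it can't sit directly in WHERE

Fix: Use a subquery for AVG and a HAVING MIN(...) filter so the condition holds for every row in the group

Corrected query:
SELECT category FROM products GROUP BY category HAVING MIN(price) > (SELECT AVG(price) FROM products)

Result:
category
--------
Kitchen 
Sports  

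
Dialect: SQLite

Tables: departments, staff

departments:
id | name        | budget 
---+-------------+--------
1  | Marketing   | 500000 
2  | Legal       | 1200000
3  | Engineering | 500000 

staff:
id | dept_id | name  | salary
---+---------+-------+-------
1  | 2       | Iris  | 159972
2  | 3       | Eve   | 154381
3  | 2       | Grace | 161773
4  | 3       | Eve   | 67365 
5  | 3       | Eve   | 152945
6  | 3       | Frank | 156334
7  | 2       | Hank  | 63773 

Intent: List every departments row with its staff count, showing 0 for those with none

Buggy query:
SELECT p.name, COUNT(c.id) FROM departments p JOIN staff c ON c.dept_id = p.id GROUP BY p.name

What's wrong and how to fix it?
Bug: INNER JOIN drops departments rows that have no matching staff rows

Fix: Use LEFT JOIN so parents without children still appear (COUNT(c.id) gives 0)

Corrected query:
SELECT p.name, COUNT(c.id) FROM departments p LEFT JOIN staff c ON c.dept_id = p.id GROUP BY p.name

Result:
name        | COUNT(c.id)
------------+------------
Engineering | 4          
Legal       | 3          
Marketing   | 0          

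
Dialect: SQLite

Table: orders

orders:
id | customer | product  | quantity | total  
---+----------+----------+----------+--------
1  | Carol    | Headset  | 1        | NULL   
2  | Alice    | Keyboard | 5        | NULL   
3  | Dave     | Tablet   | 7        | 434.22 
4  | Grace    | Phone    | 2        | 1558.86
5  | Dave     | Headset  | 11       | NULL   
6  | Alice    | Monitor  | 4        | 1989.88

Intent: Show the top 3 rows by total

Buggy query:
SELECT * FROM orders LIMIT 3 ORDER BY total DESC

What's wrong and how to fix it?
Bug: LIMIT must come after ORDER BY

Fix: Sort with ORDER BY, then apply LIMIT

Corrected query:
SELECT * FROM orders ORDER BY total DESC LIMIT 3

Result:
id | customer | product | quantity | total  
---+----------+---------+----------+--------
6  | Alice    | Monitor | 4        | 1989.88
4  | Grace    | Phone   | 2        | 1558.86
3  | Dave     | Tablet  | 7        | 434.22 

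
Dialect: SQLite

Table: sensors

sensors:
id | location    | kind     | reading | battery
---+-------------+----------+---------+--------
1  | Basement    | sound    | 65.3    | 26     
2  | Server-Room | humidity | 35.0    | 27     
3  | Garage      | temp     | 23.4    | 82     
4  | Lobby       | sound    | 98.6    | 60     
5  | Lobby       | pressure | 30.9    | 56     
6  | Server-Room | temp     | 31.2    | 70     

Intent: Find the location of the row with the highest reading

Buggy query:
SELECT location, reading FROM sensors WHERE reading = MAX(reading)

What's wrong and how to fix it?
Bug: WHERE is evaluated per row; an aggregate over the whole table isn't defined there

Fix: Use a subquery: WHERE reading = (SELECT MAX(reading) FROM sensors)

Corrected query:
SELECT location, reading FROM sensors WHERE reading = (SELECT MAX(reading) FROM sensors)

Result:
location | reading
---------+--------
Lobby    | 98.6   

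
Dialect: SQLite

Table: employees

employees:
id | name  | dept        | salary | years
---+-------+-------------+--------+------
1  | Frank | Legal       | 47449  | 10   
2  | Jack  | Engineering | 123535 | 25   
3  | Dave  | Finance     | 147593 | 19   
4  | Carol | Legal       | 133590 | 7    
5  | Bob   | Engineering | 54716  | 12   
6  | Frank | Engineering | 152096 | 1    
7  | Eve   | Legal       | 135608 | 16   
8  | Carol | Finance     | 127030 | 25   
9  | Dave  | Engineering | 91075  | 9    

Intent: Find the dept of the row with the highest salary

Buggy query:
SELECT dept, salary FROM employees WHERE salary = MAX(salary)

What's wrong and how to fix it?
Bug: MAX(salary) is an aggregate and cannot be used directly in WHERE

Fix: Wrap MAX in a scalar subquery so WHERE compares against a single value

Corrected query:
SELECT dept, salary FROM employees WHERE salary = (SELECT MAX(salary) FROM employees)

Result:
dept        | salary
------------+-------
Engineering | 152096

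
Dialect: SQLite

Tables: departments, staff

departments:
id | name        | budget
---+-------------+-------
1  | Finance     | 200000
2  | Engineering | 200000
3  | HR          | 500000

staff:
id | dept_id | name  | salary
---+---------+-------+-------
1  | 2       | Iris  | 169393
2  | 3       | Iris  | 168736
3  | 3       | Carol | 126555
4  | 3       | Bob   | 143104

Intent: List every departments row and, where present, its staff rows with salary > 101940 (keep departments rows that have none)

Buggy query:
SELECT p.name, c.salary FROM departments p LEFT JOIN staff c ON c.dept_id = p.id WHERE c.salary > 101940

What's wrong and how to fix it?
Bug: A WHERE condition on the right-hand table after LEFT JOIN drops unmatched parents

Fix: Put 'c.salary > 101940' in the JOIN's ON clause instead of WHERE

Corrected query:
SELECT p.name, c.salary FROM departments p LEFT JOIN staff c ON c.dept_id = p.id AND c.salary > 101940

Result:
name        | salary
------------+-------
Finance     | NULL  
Engineering | 169393
HR          | 126555
HR          | 143104
HR          | 168736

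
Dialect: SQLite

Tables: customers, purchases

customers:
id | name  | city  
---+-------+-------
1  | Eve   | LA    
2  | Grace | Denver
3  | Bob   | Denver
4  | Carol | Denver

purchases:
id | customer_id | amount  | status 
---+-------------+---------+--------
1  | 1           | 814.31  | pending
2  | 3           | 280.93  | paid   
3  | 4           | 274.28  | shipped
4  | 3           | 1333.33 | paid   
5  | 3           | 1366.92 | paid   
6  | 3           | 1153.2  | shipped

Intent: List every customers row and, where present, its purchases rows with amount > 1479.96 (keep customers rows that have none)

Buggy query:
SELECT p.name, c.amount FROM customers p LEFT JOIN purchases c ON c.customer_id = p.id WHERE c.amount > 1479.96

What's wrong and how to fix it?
Bug: Filtering c.amount in WHERE discards the NULL rows produced by LEFT JOIN, turning it into an inner join

Fix: Move the right-table condition into the ON clause so unmatched parents are kept

Corrected query:
SELECT p.name, c.amount FROM customers p LEFT JOIN purchases c ON c.customer_id = p.id AND c.amount > 1479.96

Result:
name  | amount
------+-------
Eve   | NULL  
Grace | NULL  
Bob   | NULL  
Carol | NULL  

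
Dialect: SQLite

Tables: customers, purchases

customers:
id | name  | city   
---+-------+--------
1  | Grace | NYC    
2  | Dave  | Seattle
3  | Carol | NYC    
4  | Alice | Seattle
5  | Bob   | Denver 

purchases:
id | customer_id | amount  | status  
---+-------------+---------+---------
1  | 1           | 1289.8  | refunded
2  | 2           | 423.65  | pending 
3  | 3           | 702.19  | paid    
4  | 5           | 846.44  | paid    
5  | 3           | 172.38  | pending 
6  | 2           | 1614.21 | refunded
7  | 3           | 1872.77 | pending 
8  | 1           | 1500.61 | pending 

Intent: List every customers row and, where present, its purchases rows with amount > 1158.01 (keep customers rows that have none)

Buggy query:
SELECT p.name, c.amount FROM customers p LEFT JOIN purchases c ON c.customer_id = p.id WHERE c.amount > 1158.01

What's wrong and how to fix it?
Bug: Filtering c.amount in WHERE discards the NULL rows produced by LEFT JOIN, turning it into an inner join

Fix: Move the right-table condition into the ON clause so unmatched parents are kept

Corrected query:
SELECT p.name, c.amount FROM customers p LEFT JOIN purchases c ON c.customer_id = p.id AND c.amount > 1158.01

Result:
name  | amount 
------+--------
Grace | 1289.8 
Grace | 1500.61
Dave  | 1614.21
Carol | 1872.77
Alice | NULL   
Bob   | NULL   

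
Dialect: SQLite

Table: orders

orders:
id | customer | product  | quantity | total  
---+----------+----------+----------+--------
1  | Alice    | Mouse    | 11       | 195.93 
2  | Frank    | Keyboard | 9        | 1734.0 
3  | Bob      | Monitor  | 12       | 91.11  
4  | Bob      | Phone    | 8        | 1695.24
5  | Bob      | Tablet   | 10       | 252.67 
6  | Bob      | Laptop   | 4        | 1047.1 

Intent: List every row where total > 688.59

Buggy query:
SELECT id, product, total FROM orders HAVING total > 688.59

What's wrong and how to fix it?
Bug: HAVING filters the output of aggregation, but this query has no GROUP BY and no aggregate functions, so SQLite rejects it (HAVING clause on a non-aggregate query); the condition here is per row

Fix: Replace HAVING with WHERE since the condition applies to individual rows

Corrected query:
SELECT id, product, total FROM orders WHERE total > 688.59

Result:
id | product  | total  
---+----------+--------
2  | Keyboard | 1734   
4  | Phone    | 1695.24
6  | Laptop   | 1047.1 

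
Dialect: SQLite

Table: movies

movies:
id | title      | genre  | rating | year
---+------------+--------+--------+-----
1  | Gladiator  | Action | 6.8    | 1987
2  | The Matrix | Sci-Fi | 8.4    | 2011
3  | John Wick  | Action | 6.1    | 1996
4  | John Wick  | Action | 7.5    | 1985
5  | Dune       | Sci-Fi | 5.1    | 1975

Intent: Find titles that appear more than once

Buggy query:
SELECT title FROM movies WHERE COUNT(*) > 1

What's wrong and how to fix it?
Bug: WHERE can't reference COUNT(*); aggregates are computed after WHERE

Fix: Group first, then use HAVING for the count condition

Corrected query:
SELECT title FROM movies GROUP BY title HAVING COUNT(*) > 1

Result:
title    
---------
John Wick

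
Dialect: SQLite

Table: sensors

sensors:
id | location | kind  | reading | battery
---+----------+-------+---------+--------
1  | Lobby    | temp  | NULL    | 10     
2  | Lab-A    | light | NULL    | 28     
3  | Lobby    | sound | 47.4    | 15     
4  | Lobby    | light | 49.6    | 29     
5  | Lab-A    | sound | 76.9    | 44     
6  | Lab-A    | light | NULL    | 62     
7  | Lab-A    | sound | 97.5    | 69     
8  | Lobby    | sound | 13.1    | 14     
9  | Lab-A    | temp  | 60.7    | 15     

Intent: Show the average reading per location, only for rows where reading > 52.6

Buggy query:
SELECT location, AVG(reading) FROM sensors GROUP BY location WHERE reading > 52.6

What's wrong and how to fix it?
Bug: Row-level WHERE must come before GROUP BY in the clause order

Fix: Move the WHERE clause before GROUP BY

Corrected query:
SELECT location, AVG(reading) FROM sensors WHERE reading > 52.6 GROUP BY location

Result:
location | AVG(reading)
---------+-------------
Lab-A    | 78.366667   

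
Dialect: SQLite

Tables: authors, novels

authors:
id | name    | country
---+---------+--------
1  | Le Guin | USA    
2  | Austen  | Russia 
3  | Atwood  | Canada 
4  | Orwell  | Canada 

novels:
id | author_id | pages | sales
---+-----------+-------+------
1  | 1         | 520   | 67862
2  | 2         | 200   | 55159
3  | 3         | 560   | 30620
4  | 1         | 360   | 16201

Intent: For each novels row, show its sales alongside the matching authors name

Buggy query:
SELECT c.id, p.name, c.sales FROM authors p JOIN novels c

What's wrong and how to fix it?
Bug: Missing join condition: each novels row is matched to all authors rows instead of just its own

Fix: Specify the join condition linking the foreign key to the parent id

Corrected query:
SELECT c.id, p.name, c.sales FROM authors p JOIN novels c ON c.author_id = p.id

Result:
id | name    | sales
---+---------+------
1  | Le Guin | 67862
2  | Austen  | 55159
3  | Atwood  | 30620
4  | Le Guin | 16201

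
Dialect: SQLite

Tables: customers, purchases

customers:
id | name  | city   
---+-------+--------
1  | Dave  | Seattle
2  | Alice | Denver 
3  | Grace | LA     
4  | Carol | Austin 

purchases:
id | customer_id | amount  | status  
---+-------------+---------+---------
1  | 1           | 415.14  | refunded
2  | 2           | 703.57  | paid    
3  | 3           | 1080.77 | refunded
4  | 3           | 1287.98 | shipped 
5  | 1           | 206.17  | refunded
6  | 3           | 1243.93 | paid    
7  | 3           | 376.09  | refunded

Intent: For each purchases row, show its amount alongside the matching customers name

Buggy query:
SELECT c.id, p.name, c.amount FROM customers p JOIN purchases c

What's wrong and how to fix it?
Bug: Missing join condition: each purchases row is matched to all customers rows instead of just its own

Fix: Add ON c.customer_id = p.id to the JOIN

Corrected query:
SELECT c.id, p.name, c.amount FROM customers p JOIN purchases c ON c.customer_id = p.id

Result:
id | name  | amount 
---+-------+--------
1  | Dave  | 415.14 
2  | Alice | 703.57 
3  | Grace | 1080.77
4  | Grace | 1287.98
5  | Dave  | 206.17 
6  | Grace | 1243.93
7  | Grace | 376.09 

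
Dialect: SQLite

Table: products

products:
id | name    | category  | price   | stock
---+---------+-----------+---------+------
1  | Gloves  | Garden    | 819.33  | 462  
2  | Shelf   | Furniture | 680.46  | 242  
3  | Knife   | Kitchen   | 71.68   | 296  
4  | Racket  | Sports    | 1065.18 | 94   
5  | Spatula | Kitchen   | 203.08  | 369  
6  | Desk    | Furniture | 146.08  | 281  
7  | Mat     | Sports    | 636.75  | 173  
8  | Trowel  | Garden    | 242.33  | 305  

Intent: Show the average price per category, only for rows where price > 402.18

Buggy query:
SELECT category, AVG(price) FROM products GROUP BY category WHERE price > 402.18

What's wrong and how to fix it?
Bug: WHERE cannot follow GROUP BY

Fix: Move the WHERE clause before GROUP BY

Corrected query:
SELECT category, AVG(price) FROM products WHERE price > 402.18 GROUP BY category

Result:
category  | AVG(price)
----------+-----------
Furniture | 680.46    
Garden    | 819.33    
Sports    | 850.965   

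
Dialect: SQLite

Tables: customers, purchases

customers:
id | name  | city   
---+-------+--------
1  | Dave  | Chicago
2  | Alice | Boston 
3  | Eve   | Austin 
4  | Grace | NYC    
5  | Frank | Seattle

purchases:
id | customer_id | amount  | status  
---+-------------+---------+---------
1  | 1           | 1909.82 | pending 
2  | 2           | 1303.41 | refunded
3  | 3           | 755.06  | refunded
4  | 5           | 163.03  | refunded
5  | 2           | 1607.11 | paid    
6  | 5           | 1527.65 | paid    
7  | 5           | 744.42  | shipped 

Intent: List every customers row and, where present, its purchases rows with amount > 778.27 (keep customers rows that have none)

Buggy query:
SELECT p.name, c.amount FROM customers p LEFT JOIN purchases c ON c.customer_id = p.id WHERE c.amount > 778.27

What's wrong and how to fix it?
Bug: A WHERE condition on the right-hand table after LEFT JOIN drops unmatched parents

Fix: Put 'c.amount > 778.27' in the JOIN's ON clause instead of WHERE

Corrected query:
SELECT p.name, c.amount FROM customers p LEFT JOIN purchases c ON c.customer_id = p.id AND c.amount > 778.27

Result:
name  | amount 
------+--------
Dave  | 1909.82
Alice | 1303.41
Alice | 1607.11
Eve   | NULL   
Grace | NULL   
Frank | 1527.65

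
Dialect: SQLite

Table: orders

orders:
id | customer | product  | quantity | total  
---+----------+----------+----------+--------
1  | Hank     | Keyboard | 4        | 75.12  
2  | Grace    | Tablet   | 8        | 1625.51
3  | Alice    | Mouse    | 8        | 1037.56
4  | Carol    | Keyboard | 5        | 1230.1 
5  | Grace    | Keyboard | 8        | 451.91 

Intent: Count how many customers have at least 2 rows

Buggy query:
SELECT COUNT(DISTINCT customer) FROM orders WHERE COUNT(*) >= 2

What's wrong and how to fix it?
Bug: WHERE filters individual rows, not groups, so a group-level COUNT is invalid there

Fix: Use a subquery that GROUPs and filters with HAVING, then count its rows

Corrected query:
SELECT COUNT(*) FROM (SELECT customer FROM orders GROUP BY customer HAVING COUNT(*) >= 2)

Result:
COUNT(*)
--------
1       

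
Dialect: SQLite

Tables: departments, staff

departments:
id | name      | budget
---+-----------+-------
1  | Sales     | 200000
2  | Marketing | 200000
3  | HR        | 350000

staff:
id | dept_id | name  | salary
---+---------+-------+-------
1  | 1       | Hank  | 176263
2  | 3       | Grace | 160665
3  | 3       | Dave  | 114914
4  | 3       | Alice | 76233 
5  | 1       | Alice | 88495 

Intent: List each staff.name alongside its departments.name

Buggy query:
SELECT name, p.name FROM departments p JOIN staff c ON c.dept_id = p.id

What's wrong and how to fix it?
Bug: 'name' exists in both joined tables, so the database can't tell which one is meant

Fix: Qualify the column with its table alias (c.name)

Corrected query:
SELECT c.name, p.name FROM departments p JOIN staff c ON c.dept_id = p.id

Result:
name  | name 
------+------
Hank  | Sales
Grace | HR   
Dave  | HR   
Alice | HR   
Alice | Sales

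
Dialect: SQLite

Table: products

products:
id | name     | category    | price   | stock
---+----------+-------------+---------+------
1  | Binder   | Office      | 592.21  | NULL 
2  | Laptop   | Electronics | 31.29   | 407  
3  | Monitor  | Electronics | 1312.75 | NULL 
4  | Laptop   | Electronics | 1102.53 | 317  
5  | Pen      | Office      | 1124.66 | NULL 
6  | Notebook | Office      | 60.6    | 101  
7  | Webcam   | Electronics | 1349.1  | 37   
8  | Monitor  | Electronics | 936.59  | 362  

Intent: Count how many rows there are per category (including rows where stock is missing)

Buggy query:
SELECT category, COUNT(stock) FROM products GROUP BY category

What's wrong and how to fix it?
Bug: COUNT(stock) skips NULLs, so groups with missing stock are undercounted

Fix: Use COUNT(*) to count all rows regardless of NULL

Corrected query:
SELECT category, COUNT(*) FROM products GROUP BY category

Result:
category    | COUNT(*)
------------+---------
Electronics | 5       
Office      | 3       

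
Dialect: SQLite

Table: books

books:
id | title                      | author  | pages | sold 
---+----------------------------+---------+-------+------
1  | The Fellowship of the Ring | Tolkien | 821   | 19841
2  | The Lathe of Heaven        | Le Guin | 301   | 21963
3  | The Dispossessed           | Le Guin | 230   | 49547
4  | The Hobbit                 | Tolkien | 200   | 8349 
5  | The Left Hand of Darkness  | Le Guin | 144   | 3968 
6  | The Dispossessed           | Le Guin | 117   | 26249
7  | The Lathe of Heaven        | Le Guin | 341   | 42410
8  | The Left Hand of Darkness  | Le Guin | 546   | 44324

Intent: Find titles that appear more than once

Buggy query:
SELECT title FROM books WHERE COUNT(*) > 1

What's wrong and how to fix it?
Bug: COUNT(*) is an aggregate and cannot be used in WHERE

Fix: Group first, then use HAVING for the count condition

Corrected query:
SELECT title FROM books GROUP BY title HAVING COUNT(*) > 1

Result:
title                    
-------------------------
The Dispossessed         
The Lathe of Heaven      
The Left Hand of Darkness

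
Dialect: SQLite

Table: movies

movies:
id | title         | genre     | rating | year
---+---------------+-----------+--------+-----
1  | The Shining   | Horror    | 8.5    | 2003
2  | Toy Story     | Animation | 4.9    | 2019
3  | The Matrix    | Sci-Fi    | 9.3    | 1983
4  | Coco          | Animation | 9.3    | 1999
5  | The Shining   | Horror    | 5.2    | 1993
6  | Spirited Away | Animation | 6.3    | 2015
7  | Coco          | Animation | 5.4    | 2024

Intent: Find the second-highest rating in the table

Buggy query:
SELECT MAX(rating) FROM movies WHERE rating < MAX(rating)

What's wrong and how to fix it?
Bug: MAX(rating) on the right of the comparison is an aggregate-in-WHERE error

Fix: Compute the overall MAX in a subquery, then take MAX of rows below it

Corrected query:
SELECT MAX(rating) FROM movies WHERE rating < (SELECT MAX(rating) FROM movies)

Result:
MAX(rating)
-----------
8.5        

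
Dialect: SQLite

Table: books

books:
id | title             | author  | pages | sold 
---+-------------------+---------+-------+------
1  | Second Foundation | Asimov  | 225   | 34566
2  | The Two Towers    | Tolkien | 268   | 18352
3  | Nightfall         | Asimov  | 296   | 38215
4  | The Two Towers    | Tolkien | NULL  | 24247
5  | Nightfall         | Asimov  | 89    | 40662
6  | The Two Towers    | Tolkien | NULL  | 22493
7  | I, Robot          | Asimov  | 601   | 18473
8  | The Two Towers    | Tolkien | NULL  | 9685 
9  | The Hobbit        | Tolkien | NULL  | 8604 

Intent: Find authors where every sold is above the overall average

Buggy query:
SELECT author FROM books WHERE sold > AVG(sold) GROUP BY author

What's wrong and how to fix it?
Bug: WHERE evaluates per row before aggregation, so AVG() is unavailable

Fix: Use a subquery for AVG and a HAVING MIN(...) filter so the condition holds for every row in the group

Corrected query:
SELECT author FROM books GROUP BY author HAVING MIN(sold) > (SELECT AVG(sold) FROM books)

Result:
(no rows)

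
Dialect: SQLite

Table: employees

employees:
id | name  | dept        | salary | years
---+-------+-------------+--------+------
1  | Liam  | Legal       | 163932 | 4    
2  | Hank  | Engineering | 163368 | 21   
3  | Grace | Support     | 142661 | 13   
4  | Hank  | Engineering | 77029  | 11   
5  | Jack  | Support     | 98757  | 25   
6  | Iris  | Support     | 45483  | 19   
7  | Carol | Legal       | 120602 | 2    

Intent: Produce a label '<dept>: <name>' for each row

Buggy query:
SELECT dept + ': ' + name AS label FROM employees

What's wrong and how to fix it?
Bug: SQLite uses || for string concatenation; + coerces text to numbers (yielding 0)

Fix: Replace + with || to concatenate text

Corrected query:
SELECT dept || ': ' || name AS label FROM employees

Result:
label            
-----------------
Legal: Liam      
Engineering: Hank
Support: Grace   
Engineering: Hank
Support: Jack    
Support: Iris    
Legal: Carol     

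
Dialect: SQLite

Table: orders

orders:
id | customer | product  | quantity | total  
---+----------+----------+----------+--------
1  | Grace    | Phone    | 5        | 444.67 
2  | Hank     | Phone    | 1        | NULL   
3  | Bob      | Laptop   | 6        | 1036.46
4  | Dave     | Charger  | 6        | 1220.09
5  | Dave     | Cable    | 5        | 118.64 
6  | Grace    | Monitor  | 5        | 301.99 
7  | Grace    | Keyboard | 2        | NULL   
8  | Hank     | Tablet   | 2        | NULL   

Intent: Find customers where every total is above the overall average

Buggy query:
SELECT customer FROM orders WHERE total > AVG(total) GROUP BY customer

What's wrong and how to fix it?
Bug: WHERE evaluates per row before aggregation, so AVG() is unavailable

Fix: Compute the overall average in a scalar subquery and compare each group's MIN against it in HAVING

Corrected query:
SELECT customer FROM orders GROUP BY customer HAVING MIN(total) > (SELECT AVG(total) FROM orders)

Result:
customer
--------
Bob     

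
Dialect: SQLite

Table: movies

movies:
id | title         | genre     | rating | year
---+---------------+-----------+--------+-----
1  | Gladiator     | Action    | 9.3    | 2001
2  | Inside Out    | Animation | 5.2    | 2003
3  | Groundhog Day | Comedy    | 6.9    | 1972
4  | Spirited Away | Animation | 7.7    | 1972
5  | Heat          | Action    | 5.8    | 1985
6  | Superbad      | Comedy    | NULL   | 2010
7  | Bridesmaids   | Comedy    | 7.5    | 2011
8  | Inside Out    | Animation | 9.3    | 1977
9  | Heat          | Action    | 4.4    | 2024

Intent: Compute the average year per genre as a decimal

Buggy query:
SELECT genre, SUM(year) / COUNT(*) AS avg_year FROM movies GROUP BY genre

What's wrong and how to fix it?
Bug: Both operands are integers, so '/' performs integer division and truncates

Fix: Multiply by 1.0 (or CAST to REAL) to force floating-point division

Corrected query:
SELECT genre, SUM(year) * 1.0 / COUNT(*) AS avg_year FROM movies GROUP BY genre

Result:
genre     | avg_year   
----------+------------
Action    | 2003.333333
Animation | 1984       
Comedy    | 1997.666667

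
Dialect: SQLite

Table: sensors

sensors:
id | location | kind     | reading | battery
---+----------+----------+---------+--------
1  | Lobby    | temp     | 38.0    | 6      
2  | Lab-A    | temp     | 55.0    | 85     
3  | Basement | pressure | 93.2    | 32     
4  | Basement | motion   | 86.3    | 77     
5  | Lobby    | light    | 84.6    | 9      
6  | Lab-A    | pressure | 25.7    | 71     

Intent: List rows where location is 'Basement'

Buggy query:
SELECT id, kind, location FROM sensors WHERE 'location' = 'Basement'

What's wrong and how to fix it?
Bug: Single quotes denote string literals in SQL; the column name is being compared as a constant string

Fix: Reference the column as location without single quotes

Corrected query:
SELECT id, kind, location FROM sensors WHERE location = 'Basement'

Result:
id | kind     | location
---+----------+---------
3  | pressure | Basement
4  | motion   | Basement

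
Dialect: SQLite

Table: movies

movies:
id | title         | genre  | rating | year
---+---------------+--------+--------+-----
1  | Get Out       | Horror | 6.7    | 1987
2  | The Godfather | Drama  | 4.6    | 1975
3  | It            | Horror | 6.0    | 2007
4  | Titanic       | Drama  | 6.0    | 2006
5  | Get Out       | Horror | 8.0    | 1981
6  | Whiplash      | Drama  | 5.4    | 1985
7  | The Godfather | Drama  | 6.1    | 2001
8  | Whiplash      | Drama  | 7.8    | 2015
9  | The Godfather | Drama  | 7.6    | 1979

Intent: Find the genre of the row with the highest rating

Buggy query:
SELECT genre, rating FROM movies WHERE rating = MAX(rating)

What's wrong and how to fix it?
Bug: WHERE is evaluated per row; an aggregate over the whole table isn't defined there

Fix: Use a subquery: WHERE rating = (SELECT MAX(rating) FROM movies)

Corrected query:
SELECT genre, rating FROM movies WHERE rating = (SELECT MAX(rating) FROM movies)

Result:
genre  | rating
-------+-------
Horror | 8     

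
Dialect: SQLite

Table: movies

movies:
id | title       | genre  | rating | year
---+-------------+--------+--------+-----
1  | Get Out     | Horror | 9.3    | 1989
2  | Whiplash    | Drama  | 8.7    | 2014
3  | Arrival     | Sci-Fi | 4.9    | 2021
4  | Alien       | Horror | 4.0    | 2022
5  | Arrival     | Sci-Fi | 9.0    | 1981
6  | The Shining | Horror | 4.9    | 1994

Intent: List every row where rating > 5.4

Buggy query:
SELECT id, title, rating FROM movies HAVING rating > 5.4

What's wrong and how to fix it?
Bug: HAVING filters the output of aggregation, but this query has no GROUP BY and no aggregate functions, so SQLite rejects it (HAVING clause on a non-aggregate query); the condition here is per row

Fix: Replace HAVING with WHERE since the condition applies to individual rows

Corrected query:
SELECT id, title, rating FROM movies WHERE rating > 5.4

Result:
id | title    | rating
---+----------+-------
1  | Get Out  | 9.3   
2  | Whiplash | 8.7   
5  | Arrival  | 9     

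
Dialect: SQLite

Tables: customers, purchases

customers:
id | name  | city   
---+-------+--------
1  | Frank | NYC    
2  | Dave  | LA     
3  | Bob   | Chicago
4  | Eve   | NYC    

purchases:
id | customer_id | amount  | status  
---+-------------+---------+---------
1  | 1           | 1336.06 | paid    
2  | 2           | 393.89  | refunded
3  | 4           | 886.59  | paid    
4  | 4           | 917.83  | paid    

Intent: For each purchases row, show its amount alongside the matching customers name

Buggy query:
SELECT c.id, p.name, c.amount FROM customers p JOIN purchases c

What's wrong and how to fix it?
Bug: Missing join condition: each purchases row is matched to all customers rows instead of just its own

Fix: Add ON c.customer_id = p.id to the JOIN

Corrected query:
SELECT c.id, p.name, c.amount FROM customers p JOIN purchases c ON c.customer_id = p.id

Result:
id | name  | amount 
---+-------+--------
1  | Frank | 1336.06
2  | Dave  | 393.89 
3  | Eve   | 886.59 
4  | Eve   | 917.83 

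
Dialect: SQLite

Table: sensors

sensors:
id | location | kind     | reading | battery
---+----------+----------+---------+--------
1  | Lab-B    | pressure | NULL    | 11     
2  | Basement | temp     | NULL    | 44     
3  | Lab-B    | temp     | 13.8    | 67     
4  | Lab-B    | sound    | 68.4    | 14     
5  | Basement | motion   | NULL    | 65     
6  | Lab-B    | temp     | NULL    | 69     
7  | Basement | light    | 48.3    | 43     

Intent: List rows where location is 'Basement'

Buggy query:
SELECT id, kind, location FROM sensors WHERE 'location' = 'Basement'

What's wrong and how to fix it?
Bug: Single quotes denote string literals in SQL; the column name is being compared as a constant string

Fix: Remove the quotes around the column name (or use double quotes for an identifier)

Corrected query:
SELECT id, kind, location FROM sensors WHERE location = 'Basement'

Result:
id | kind   | location
---+--------+---------
2  | temp   | Basement
5  | motion | Basement
7  | light  | Basement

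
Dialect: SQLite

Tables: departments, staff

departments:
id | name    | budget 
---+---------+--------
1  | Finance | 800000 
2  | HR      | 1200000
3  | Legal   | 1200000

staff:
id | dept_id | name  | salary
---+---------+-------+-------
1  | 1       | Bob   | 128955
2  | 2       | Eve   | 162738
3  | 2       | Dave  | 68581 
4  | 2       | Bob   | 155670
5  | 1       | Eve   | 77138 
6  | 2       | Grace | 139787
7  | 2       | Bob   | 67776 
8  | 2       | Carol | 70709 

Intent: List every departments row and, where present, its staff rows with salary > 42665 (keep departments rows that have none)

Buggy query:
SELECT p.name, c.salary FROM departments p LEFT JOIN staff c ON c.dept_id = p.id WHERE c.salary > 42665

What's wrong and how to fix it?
Bug: A WHERE condition on the right-hand table after LEFT JOIN drops unmatched parents

Fix: Move the right-table condition into the ON clause so unmatched parents are kept

Corrected query:
SELECT p.name, c.salary FROM departments p LEFT JOIN staff c ON c.dept_id = p.id AND c.salary > 42665

Result:
name    | salary
--------+-------
Finance | 77138 
Finance | 128955
HR      | 67776 
HR      | 68581 
HR      | 70709 
HR      | 139787
HR      | 155670
HR      | 162738
Legal   | NULL  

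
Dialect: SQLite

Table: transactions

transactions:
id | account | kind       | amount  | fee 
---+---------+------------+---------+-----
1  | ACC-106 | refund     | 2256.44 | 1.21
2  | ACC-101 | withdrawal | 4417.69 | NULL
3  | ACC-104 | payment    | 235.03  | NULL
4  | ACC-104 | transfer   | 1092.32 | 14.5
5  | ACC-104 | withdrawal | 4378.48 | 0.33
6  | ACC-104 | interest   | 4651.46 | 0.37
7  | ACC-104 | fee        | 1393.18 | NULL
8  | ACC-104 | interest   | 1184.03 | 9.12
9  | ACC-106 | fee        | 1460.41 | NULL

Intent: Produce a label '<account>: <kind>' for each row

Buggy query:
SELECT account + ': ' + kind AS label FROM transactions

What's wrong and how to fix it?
Bug: '+' is numeric addition; on text columns SQLite converts them to 0 instead of concatenating

Fix: Replace + with || to concatenate text

Corrected query:
SELECT account || ': ' || kind AS label FROM transactions

Result:
label              
-------------------
ACC-106: refund    
ACC-101: withdrawal
ACC-104: payment   
ACC-104: transfer  
ACC-104: withdrawal
ACC-104: interest  
ACC-104: fee       
ACC-104: interest  
ACC-106: fee       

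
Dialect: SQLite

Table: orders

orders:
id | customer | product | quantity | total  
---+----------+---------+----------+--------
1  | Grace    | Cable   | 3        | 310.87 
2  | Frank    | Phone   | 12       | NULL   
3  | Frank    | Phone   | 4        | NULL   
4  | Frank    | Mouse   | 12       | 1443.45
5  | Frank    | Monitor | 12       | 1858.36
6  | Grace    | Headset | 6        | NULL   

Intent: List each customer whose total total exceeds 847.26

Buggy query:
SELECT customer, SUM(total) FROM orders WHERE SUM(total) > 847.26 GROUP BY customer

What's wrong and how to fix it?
Bug: SUM(total) is an aggregate, but WHERE filters rows before aggregation

Fix: Use HAVING (which filters groups after aggregation) instead of WHERE

Corrected query:
SELECT customer, SUM(total) FROM orders GROUP BY customer HAVING SUM(total) > 847.26

Result:
customer | SUM(total)
---------+-----------
Frank    | 3301.81   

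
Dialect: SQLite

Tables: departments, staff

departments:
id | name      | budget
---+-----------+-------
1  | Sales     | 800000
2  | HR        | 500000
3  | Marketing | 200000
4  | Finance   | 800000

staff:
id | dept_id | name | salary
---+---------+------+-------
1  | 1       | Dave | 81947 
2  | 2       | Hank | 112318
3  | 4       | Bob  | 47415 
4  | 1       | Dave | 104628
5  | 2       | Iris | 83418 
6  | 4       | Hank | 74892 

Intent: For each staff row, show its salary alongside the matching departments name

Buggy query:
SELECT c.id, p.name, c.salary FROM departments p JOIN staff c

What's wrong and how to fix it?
Bug: Missing join condition: each staff row is matched to all departments rows instead of just its own

Fix: Add ON c.dept_id = p.id to the JOIN

Corrected query:
SELECT c.id, p.name, c.salary FROM departments p JOIN staff c ON c.dept_id = p.id

Result:
id | name    | salary
---+---------+-------
1  | Sales   | 81947 
2  | HR      | 112318
3  | Finance | 47415 
4  | Sales   | 104628
5  | HR      | 83418 
6  | Finance | 74892 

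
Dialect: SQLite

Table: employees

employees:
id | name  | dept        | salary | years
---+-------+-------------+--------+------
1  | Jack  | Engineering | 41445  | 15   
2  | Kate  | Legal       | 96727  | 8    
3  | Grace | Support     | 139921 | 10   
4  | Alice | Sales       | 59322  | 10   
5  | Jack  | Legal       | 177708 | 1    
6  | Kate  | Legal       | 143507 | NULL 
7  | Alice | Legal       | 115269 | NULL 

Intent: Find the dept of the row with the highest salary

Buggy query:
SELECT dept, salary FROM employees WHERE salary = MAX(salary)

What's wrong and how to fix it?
Bug: WHERE is evaluated per row; an aggregate over the whole table isn't defined there

Fix: Use a subquery: WHERE salary = (SELECT MAX(salary) FROM employees)

Corrected query:
SELECT dept, salary FROM employees WHERE salary = (SELECT MAX(salary) FROM employees)

Result:
dept  | salary
------+-------
Legal | 177708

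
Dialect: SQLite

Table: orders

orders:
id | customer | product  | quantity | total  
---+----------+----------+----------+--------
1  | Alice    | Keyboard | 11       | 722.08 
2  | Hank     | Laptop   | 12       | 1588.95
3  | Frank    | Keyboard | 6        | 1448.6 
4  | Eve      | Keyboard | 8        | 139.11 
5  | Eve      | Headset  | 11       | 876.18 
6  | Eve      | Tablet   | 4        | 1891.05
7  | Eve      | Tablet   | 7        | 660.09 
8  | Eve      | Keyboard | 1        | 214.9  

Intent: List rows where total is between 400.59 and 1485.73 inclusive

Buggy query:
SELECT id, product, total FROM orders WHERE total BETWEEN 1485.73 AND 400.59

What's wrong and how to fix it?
Bug: The bounds are reversed; BETWEEN a AND b requires a <= b to match anything

Fix: Swap the bounds so the smaller value comes first

Corrected query:
SELECT id, product, total FROM orders WHERE total BETWEEN 400.59 AND 1485.73

Result:
id | product  | total 
---+----------+-------
1  | Keyboard | 722.08
3  | Keyboard | 1448.6
5  | Headset  | 876.18
7  | Tablet   | 660.09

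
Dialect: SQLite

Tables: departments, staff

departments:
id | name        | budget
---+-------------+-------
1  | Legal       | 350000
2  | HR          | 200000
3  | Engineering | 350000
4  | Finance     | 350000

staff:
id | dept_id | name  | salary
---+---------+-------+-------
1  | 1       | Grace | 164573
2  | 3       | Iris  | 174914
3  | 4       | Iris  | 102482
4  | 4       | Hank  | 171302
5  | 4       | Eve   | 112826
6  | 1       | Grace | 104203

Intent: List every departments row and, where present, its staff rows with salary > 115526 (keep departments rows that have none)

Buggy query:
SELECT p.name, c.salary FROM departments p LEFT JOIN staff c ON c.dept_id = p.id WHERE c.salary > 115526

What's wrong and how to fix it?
Bug: A WHERE condition on the right-hand table after LEFT JOIN drops unmatched parents

Fix: Put 'c.salary > 115526' in the JOIN's ON clause instead of WHERE

Corrected query:
SELECT p.name, c.salary FROM departments p LEFT JOIN staff c ON c.dept_id = p.id AND c.salary > 115526

Result:
name        | salary
------------+-------
Legal       | 164573
HR          | NULL  
Engineering | 174914
Finance     | 171302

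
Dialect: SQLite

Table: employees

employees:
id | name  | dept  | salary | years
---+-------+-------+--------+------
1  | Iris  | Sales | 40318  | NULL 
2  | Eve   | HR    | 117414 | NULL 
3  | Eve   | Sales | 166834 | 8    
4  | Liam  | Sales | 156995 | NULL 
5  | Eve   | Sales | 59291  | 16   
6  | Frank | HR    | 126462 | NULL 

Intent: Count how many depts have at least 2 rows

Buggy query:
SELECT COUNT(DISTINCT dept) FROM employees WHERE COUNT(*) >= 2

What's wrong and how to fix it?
Bug: COUNT(*) cannot appear in WHERE; the per-group count doesn't exist yet

Fix: Use a subquery that GROUPs and filters with HAVING, then count its rows

Corrected query:
SELECT COUNT(*) FROM (SELECT dept FROM employees GROUP BY dept HAVING COUNT(*) >= 2)

Result:
COUNT(*)
--------
2       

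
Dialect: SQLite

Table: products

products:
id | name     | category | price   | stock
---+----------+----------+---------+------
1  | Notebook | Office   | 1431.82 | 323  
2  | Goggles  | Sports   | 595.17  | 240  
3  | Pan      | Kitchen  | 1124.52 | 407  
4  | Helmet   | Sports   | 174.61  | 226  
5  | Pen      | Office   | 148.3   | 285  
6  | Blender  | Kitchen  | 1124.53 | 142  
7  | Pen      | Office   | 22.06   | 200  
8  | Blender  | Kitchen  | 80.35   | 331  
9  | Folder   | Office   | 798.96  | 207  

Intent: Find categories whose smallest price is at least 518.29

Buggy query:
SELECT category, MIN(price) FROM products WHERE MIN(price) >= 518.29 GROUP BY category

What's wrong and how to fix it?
Bug: MIN() in WHERE is a misuse of aggregate

Fix: Replace WHERE with HAVING after the GROUP BY

Corrected query:
SELECT category, MIN(price) FROM products GROUP BY category HAVING MIN(price) >= 518.29

Result:
(no rows)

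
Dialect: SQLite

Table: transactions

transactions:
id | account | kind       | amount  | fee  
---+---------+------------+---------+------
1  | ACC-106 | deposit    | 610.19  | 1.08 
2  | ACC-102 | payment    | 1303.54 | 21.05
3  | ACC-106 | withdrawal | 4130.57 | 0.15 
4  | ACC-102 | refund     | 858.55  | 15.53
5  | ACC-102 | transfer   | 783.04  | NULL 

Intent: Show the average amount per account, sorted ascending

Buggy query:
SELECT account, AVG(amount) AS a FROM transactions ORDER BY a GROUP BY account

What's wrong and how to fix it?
Bug: GROUP BY must precede ORDER BY

Fix: Reorder: SELECT … FROM … GROUP BY … ORDER BY …

Corrected query:
SELECT account, AVG(amount) AS a FROM transactions GROUP BY account ORDER BY a

Result:
account | a      
--------+--------
ACC-102 | 981.71 
ACC-106 | 2370.38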